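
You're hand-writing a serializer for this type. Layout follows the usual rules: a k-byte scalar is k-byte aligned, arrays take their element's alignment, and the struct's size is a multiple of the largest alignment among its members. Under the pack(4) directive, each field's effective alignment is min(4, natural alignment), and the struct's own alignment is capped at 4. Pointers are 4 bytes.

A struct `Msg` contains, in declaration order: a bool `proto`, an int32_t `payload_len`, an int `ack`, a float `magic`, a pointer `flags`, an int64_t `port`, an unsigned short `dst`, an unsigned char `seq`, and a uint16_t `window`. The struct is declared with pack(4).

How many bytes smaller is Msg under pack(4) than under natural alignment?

natural layout:
  0..1  proto  (1B, 1-aligned)
  1..4  -- padding (3B)
  4..8  payload_len  (4B, 4-aligned)
  8..12  ack  (4B, 4-aligned)
  12..16  magic  (4B, 4-aligned)
  16..20  flags  (4B, 4-aligned)
  20..24  -- padding (4B)
  24..32  port  (8B, 8-aligned)
  32..34  dst  (2B, 2-aligned)
  34..35  seq  (1B, 1-aligned)
  35..36  -- padding (1B)
  36..38  window  (2B, 2-aligned)
  38..40  -- tail padding (2B)
  sizeof = 40, alignof = 8
packed(4) layout:
  0..1  proto  (1B, 1-aligned)
  1..4  -- padding (3B)
  4..8  payload_len  (4B, 4-aligned)
  8..12  ack  (4B, 4-aligned)
  12..16  magic  (4B, 4-aligned)
  16..20  flags  (4B, 4-aligned)
  20..28  port  (8B, 4-aligned)
  28..30  dst  (2B, 2-aligned)
  30..31  seq  (1B, 1-aligned)
  31..32  -- padding (1B)
  32..34  window  (2B, 2-aligned)
  34..36  -- tail padding (2B)
  sizeof = 36, alignof = 4
40 − 36 = 4

4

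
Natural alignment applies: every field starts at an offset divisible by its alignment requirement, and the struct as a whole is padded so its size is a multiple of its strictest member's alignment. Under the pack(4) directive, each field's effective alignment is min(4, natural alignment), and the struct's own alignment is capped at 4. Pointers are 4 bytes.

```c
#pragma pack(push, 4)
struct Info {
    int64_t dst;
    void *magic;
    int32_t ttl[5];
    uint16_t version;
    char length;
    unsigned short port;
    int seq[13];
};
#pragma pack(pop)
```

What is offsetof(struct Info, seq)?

@0: dst [8B, align 4] → 8
@8: magic [4B, align 4] → 12
@12: ttl [20B, align 4] → 32
@32: version [2B, align 2] → 34
@34: length [1B, align 1] → 35
+1 pad (align 2)
@36: port [2B, align 2] → 38
+2 pad (align 4)
@40: seq [52B, align 4] → 92

40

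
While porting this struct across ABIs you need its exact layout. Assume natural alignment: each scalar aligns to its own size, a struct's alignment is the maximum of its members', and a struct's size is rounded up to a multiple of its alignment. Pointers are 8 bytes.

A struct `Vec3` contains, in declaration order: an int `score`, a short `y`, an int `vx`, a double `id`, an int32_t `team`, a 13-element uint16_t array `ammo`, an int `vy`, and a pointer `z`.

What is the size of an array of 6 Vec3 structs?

432

score at 0 (size 4, align 4) → ends 4
y at 4 (size 2, align 2) → ends 6
pad 2 to align 4 for vx
vx at 8 (size 4, align 4) → ends 12
pad 4 to align 8 for id
id at 16 (size 8, align 8) → ends 24
team at 24 (size 4, align 4) → ends 28
ammo at 28 (size 26, align 2) → ends 54
pad 2 to align 4 for vy
vy at 56 (size 4, align 4) → ends 60
pad 4 to align 8 for z
z at 64 (size 8, align 8) → ends 72
total 72 bytes, alignment 8
array of 6: 6 × 72 = 432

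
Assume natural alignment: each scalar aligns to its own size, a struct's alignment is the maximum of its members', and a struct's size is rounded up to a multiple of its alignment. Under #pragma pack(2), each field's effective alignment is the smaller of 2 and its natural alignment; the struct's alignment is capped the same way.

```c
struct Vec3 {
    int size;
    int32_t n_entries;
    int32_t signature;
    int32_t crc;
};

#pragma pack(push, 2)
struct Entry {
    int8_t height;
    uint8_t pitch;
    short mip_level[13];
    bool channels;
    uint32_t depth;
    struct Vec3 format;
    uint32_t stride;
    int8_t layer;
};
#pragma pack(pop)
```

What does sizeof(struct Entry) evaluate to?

Vec3: 0..4  size  (4B, 4-aligned); 4..8  n_entries  (4B, 4-aligned); 8..12  signature  (4B, 4-aligned); 12..16  crc  (4B, 4-aligned); sizeof = 16, alignof = 4
0..1  height  (1B, 1-aligned)
1..2  pitch  (1B, 1-aligned)
2..28  mip_level  (26B, 2-aligned)
28..29  channels  (1B, 1-aligned)
29..30  -- padding (1B)
30..34  depth  (4B, 2-aligned)
34..50  format  (16B, 2-aligned)
50..54  stride  (4B, 2-aligned)
54..55  layer  (1B, 1-aligned)
55..56  -- tail padding (1B)
sizeof = 56, alignof = 2

56 bytes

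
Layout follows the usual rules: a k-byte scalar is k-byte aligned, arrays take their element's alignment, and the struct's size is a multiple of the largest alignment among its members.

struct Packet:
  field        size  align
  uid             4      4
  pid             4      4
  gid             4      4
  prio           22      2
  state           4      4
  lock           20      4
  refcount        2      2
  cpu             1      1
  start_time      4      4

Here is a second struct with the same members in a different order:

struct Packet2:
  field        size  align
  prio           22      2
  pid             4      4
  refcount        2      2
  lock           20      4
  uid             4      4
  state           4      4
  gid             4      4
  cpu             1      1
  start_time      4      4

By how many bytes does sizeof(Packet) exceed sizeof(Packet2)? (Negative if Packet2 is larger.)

@0: uid [4B, align 4] → 4
@4: pid [4B, align 4] → 8
@8: gid [4B, align 4] → 12
@12: prio [22B, align 2] → 34
+2 pad (align 4)
@36: state [4B, align 4] → 40
@40: lock [20B, align 4] → 60
@60: refcount [2B, align 2] → 62
@62: cpu [1B, align 1] → 63
+1 pad (align 4)
@64: start_time [4B, align 4] → 68
size 68, align 4
— Packet2 —
@0: prio [22B, align 2] → 22
+2 pad (align 4)
@24: pid [4B, align 4] → 28
@28: refcount [2B, align 2] → 30
+2 pad (align 4)
@32: lock [20B, align 4] → 52
@52: uid [4B, align 4] → 56
@56: state [4B, align 4] → 60
@60: gid [4B, align 4] → 64
@64: cpu [1B, align 1] → 65
+3 pad (align 4)
@68: start_time [4B, align 4] → 72
size 72, align 4
68 − 72 = -4

-4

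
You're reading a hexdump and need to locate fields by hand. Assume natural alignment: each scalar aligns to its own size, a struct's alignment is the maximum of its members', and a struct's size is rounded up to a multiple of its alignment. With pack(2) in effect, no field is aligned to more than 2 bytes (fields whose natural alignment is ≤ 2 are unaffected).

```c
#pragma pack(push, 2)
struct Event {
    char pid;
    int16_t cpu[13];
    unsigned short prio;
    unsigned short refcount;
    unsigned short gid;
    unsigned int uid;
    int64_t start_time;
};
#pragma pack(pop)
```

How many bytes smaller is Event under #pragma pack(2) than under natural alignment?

natural layout:
  @0: pid [1B, align 1] → 1
  +1 pad (align 2)
  @2: cpu [26B, align 2] → 28
  @28: prio [2B, align 2] → 30
  @30: refcount [2B, align 2] → 32
  @32: gid [2B, align 2] → 34
  +2 pad (align 4)
  @36: uid [4B, align 4] → 40
  @40: start_time [8B, align 8] → 48
  size 48, align 8
packed(2) layout:
  @0: pid [1B, align 1] → 1
  +1 pad (align 2)
  @2: cpu [26B, align 2] → 28
  @28: prio [2B, align 2] → 30
  @30: refcount [2B, align 2] → 32
  @32: gid [2B, align 2] → 34
  @34: uid [4B, align 2] → 38
  @38: start_time [8B, align 2] → 46
  size 46, align 2
48 − 46 = 2

2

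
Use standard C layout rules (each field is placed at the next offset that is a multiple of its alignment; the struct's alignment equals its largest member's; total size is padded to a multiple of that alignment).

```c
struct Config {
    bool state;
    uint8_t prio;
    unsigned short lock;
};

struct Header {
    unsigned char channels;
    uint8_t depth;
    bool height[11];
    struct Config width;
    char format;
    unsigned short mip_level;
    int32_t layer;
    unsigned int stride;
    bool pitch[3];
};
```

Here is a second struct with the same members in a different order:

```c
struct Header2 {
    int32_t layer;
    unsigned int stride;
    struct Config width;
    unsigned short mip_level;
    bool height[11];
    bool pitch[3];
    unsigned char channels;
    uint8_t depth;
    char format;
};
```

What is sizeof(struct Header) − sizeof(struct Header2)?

Config: @0: state [1B, align 1] → 1; @1: prio [1B, align 1] → 2; @2: lock [2B, align 2] → 4; size 4, align 2
@0: channels [1B, align 1] → 1
@1: depth [1B, align 1] → 2
@2: height [11B, align 1] → 13
+1 pad (align 2)
@14: width [4B, align 2] → 18
@18: format [1B, align 1] → 19
+1 pad (align 2)
@20: mip_level [2B, align 2] → 22
+2 pad (align 4)
@24: layer [4B, align 4] → 28
@28: stride [4B, align 4] → 32
@32: pitch [3B, align 1] → 35
+1 tail pad (align 4)
size 36, align 4
— Header2 —
@0: layer [4B, align 4] → 4
@4: stride [4B, align 4] → 8
@8: width [4B, align 2] → 12
@12: mip_level [2B, align 2] → 14
@14: height [11B, align 1] → 25
@25: pitch [3B, align 1] → 28
@28: channels [1B, align 1] → 29
@29: depth [1B, align 1] → 30
@30: format [1B, align 1] → 31
+1 tail pad (align 4)
size 32, align 4
36 − 32 = 4

4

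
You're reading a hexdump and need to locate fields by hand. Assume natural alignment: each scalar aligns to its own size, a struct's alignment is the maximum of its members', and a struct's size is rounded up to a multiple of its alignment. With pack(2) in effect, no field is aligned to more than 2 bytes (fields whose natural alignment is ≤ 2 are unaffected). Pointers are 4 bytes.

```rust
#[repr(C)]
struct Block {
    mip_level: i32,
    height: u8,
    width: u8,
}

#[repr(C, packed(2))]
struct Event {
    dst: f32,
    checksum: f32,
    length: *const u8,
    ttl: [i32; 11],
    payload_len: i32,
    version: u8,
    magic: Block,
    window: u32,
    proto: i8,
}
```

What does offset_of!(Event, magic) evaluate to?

62

Block: 0..4  mip_level  (4B, 4-aligned); 4..5  height  (1B, 1-aligned); 5..6  width  (1B, 1-aligned); 6..8  -- tail padding (2B); sizeof = 8, alignof = 4
0..4  dst  (4B, 2-aligned)
4..8  checksum  (4B, 2-aligned)
8..12  length  (4B, 2-aligned)
12..56  ttl  (44B, 2-aligned)
56..60  payload_len  (4B, 2-aligned)
60..61  version  (1B, 1-aligned)
61..62  -- padding (1B)
62..70  magic  (8B, 2-aligned)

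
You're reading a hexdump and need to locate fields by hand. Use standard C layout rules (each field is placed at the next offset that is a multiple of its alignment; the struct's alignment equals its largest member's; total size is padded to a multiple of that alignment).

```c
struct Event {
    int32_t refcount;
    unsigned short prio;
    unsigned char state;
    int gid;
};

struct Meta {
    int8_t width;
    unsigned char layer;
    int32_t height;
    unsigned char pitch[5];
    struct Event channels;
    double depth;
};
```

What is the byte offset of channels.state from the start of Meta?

22

Event: refcount at 0 (size 4, align 4) → ends 4; prio at 4 (size 2, align 2) → ends 6; state at 6 (size 1, align 1) → ends 7; pad 1 to align 4 for gid; gid at 8 (size 4, align 4) → ends 12; total 12 bytes, alignment 4
width at 0 (size 1, align 1) → ends 1
layer at 1 (size 1, align 1) → ends 2
pad 2 to align 4 for height
height at 4 (size 4, align 4) → ends 8
pitch at 8 (size 5, align 1) → ends 13
pad 3 to align 4 for channels
channels at 16 (size 12, align 4) → ends 28
within Event: state at 6
16 + 6 = 22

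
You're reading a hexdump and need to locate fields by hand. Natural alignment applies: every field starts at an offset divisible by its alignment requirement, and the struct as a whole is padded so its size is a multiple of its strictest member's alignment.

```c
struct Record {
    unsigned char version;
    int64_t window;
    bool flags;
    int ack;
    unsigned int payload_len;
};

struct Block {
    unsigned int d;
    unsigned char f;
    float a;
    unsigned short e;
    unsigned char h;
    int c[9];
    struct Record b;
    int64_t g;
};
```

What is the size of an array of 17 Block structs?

Record: version at 0 (size 1, align 1) → ends 1; pad 7 to align 8 for window; window at 8 (size 8, align 8) → ends 16; flags at 16 (size 1, align 1) → ends 17; pad 3 to align 4 for ack; ack at 20 (size 4, align 4) → ends 24; payload_len at 24 (size 4, align 4) → ends 28; tail pad 4 to reach multiple of 8; total 32 bytes, alignment 8
d at 0 (size 4, align 4) → ends 4
f at 4 (size 1, align 1) → ends 5
pad 3 to align 4 for a
a at 8 (size 4, align 4) → ends 12
e at 12 (size 2, align 2) → ends 14
h at 14 (size 1, align 1) → ends 15
pad 1 to align 4 for c
c at 16 (size 36, align 4) → ends 52
pad 4 to align 8 for b
b at 56 (size 32, align 8) → ends 88
g at 88 (size 8, align 8) → ends 96
total 96 bytes, alignment 8
array of 17: 17 × 96 = 1632

1632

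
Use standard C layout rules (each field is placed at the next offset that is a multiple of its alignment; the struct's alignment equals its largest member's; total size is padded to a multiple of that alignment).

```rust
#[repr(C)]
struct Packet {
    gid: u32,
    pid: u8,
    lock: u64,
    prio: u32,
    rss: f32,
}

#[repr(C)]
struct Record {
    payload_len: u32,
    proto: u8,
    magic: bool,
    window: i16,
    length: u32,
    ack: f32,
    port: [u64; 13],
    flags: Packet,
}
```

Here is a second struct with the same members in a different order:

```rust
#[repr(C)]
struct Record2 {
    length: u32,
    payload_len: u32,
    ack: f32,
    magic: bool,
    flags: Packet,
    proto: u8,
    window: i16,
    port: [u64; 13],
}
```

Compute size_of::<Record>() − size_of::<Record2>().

-8

Packet: gid at 0 (size 4, align 4) → ends 4; pid at 4 (size 1, align 1) → ends 5; pad 3 to align 8 for lock; lock at 8 (size 8, align 8) → ends 16; prio at 16 (size 4, align 4) → ends 20; rss at 20 (size 4, align 4) → ends 24; total 24 bytes, alignment 8
payload_len at 0 (size 4, align 4) → ends 4
proto at 4 (size 1, align 1) → ends 5
magic at 5 (size 1, align 1) → ends 6
window at 6 (size 2, align 2) → ends 8
length at 8 (size 4, align 4) → ends 12
ack at 12 (size 4, align 4) → ends 16
port at 16 (size 104, align 8) → ends 120
flags at 120 (size 24, align 8) → ends 144
total 144 bytes, alignment 8
— Record2 —
length at 0 (size 4, align 4) → ends 4
payload_len at 4 (size 4, align 4) → ends 8
ack at 8 (size 4, align 4) → ends 12
magic at 12 (size 1, align 1) → ends 13
pad 3 to align 8 for flags
flags at 16 (size 24, align 8) → ends 40
proto at 40 (size 1, align 1) → ends 41
pad 1 to align 2 for window
window at 42 (size 2, align 2) → ends 44
pad 4 to align 8 for port
port at 48 (size 104, align 8) → ends 152
total 152 bytes, alignment 8
144 − 152 = -8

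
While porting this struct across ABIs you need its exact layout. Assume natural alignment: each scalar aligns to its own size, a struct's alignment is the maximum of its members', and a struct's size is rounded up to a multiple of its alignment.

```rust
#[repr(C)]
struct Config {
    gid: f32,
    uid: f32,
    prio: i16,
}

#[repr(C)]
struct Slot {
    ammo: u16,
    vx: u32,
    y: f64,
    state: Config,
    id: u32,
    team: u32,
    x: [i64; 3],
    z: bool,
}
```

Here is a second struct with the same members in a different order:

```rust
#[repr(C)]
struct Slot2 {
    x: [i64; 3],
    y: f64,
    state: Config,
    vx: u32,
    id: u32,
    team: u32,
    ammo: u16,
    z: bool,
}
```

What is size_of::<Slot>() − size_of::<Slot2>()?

Config: gid at 0 (size 4, align 4) → ends 4; uid at 4 (size 4, align 4) → ends 8; prio at 8 (size 2, align 2) → ends 10; tail pad 2 to reach multiple of 4; total 12 bytes, alignment 4
ammo at 0 (size 2, align 2) → ends 2
pad 2 to align 4 for vx
vx at 4 (size 4, align 4) → ends 8
y at 8 (size 8, align 8) → ends 16
state at 16 (size 12, align 4) → ends 28
id at 28 (size 4, align 4) → ends 32
team at 32 (size 4, align 4) → ends 36
pad 4 to align 8 for x
x at 40 (size 24, align 8) → ends 64
z at 64 (size 1, align 1) → ends 65
tail pad 7 to reach multiple of 8
total 72 bytes, alignment 8
— Slot2 —
x at 0 (size 24, align 8) → ends 24
y at 24 (size 8, align 8) → ends 32
state at 32 (size 12, align 4) → ends 44
vx at 44 (size 4, align 4) → ends 48
id at 48 (size 4, align 4) → ends 52
team at 52 (size 4, align 4) → ends 56
ammo at 56 (size 2, align 2) → ends 58
z at 58 (size 1, align 1) → ends 59
tail pad 5 to reach multiple of 8
total 64 bytes, alignment 8
72 − 64 = 8

8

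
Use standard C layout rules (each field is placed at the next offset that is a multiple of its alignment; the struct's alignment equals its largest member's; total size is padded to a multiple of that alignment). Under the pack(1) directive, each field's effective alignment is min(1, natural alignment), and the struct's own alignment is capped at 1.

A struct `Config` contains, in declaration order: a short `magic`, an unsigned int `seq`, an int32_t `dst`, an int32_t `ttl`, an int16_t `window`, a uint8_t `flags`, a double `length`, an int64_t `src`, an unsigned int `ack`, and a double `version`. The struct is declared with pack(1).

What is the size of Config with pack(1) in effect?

magic at 0 (size 2, align 1) → ends 2
seq at 2 (size 4, align 1) → ends 6
dst at 6 (size 4, align 1) → ends 10
ttl at 10 (size 4, align 1) → ends 14
window at 14 (size 2, align 1) → ends 16
flags at 16 (size 1, align 1) → ends 17
length at 17 (size 8, align 1) → ends 25
src at 25 (size 8, align 1) → ends 33
ack at 33 (size 4, align 1) → ends 37
version at 37 (size 8, align 1) → ends 45
total 45 bytes, alignment 1

45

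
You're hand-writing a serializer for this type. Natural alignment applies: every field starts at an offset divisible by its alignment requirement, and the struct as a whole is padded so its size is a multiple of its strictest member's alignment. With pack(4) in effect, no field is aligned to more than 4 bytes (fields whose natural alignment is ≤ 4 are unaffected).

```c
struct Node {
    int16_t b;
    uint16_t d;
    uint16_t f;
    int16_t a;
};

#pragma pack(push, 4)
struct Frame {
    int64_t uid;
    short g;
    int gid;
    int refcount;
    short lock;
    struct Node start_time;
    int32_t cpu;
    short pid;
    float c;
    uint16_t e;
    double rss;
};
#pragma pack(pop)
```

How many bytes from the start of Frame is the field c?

Node: 0..2  b  (2B, 2-aligned); 2..4  d  (2B, 2-aligned); 4..6  f  (2B, 2-aligned); 6..8  a  (2B, 2-aligned); sizeof = 8, alignof = 2
0..8  uid  (8B, 4-aligned)
8..10  g  (2B, 2-aligned)
10..12  -- padding (2B)
12..16  gid  (4B, 4-aligned)
16..20  refcount  (4B, 4-aligned)
20..22  lock  (2B, 2-aligned)
22..30  start_time  (8B, 2-aligned)
30..32  -- padding (2B)
32..36  cpu  (4B, 4-aligned)
36..38  pid  (2B, 2-aligned)
38..40  -- padding (2B)
40..44  c  (4B, 4-aligned)

40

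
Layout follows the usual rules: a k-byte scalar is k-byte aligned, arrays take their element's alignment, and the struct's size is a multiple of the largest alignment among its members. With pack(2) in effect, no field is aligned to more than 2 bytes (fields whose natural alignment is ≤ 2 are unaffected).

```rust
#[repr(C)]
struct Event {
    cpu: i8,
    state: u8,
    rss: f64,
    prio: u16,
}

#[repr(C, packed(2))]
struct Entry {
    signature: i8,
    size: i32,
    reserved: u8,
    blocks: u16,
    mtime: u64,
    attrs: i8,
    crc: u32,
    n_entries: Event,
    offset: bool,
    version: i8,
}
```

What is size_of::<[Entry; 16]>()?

Event: 0..1  cpu  (1B, 1-aligned); 1..2  state  (1B, 1-aligned); 2..8  -- padding (6B); 8..16  rss  (8B, 8-aligned); 16..18  prio  (2B, 2-aligned); 18..24  -- tail padding (6B); sizeof = 24, alignof = 8
0..1  signature  (1B, 1-aligned)
1..2  -- padding (1B)
2..6  size  (4B, 2-aligned)
6..7  reserved  (1B, 1-aligned)
7..8  -- padding (1B)
8..10  blocks  (2B, 2-aligned)
10..18  mtime  (8B, 2-aligned)
18..19  attrs  (1B, 1-aligned)
19..20  -- padding (1B)
20..24  crc  (4B, 2-aligned)
24..48  n_entries  (24B, 2-aligned)
48..49  offset  (1B, 1-aligned)
49..50  version  (1B, 1-aligned)
sizeof = 50, alignof = 2
array of 16: 16 × 50 = 800

800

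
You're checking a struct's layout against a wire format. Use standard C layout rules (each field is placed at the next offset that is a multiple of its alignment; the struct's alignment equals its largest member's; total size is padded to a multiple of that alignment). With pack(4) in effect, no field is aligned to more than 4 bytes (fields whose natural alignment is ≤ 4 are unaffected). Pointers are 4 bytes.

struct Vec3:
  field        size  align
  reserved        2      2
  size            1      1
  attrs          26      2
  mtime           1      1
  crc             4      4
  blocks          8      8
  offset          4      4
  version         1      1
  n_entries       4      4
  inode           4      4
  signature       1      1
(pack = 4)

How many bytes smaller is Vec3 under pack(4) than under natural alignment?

8

natural layout:
  reserved at 0 (size 2, align 2) → ends 2
  size at 2 (size 1, align 1) → ends 3
  pad 1 to align 2 for attrs
  attrs at 4 (size 26, align 2) → ends 30
  mtime at 30 (size 1, align 1) → ends 31
  pad 1 to align 4 for crc
  crc at 32 (size 4, align 4) → ends 36
  pad 4 to align 8 for blocks
  blocks at 40 (size 8, align 8) → ends 48
  offset at 48 (size 4, align 4) → ends 52
  version at 52 (size 1, align 1) → ends 53
  pad 3 to align 4 for n_entries
  n_entries at 56 (size 4, align 4) → ends 60
  inode at 60 (size 4, align 4) → ends 64
  signature at 64 (size 1, align 1) → ends 65
  tail pad 7 to reach multiple of 8
  total 72 bytes, alignment 8
packed(4) layout:
  reserved at 0 (size 2, align 2) → ends 2
  size at 2 (size 1, align 1) → ends 3
  pad 1 to align 2 for attrs
  attrs at 4 (size 26, align 2) → ends 30
  mtime at 30 (size 1, align 1) → ends 31
  pad 1 to align 4 for crc
  crc at 32 (size 4, align 4) → ends 36
  blocks at 36 (size 8, align 4) → ends 44
  offset at 44 (size 4, align 4) → ends 48
  version at 48 (size 1, align 1) → ends 49
  pad 3 to align 4 for n_entries
  n_entries at 52 (size 4, align 4) → ends 56
  inode at 56 (size 4, align 4) → ends 60
  signature at 60 (size 1, align 1) → ends 61
  tail pad 3 to reach multiple of 4
  total 64 bytes, alignment 4
72 − 64 = 8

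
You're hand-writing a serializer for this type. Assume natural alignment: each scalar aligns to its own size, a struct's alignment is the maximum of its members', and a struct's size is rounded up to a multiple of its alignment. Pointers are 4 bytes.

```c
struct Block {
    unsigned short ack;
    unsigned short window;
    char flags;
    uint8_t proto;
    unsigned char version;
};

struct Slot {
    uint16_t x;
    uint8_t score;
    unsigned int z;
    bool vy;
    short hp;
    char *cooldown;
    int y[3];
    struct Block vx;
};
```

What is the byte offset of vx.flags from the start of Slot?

32

Block: ack at 0 (size 2, align 2) → ends 2; window at 2 (size 2, align 2) → ends 4; flags at 4 (size 1, align 1) → ends 5; proto at 5 (size 1, align 1) → ends 6; version at 6 (size 1, align 1) → ends 7; tail pad 1 to reach multiple of 2; total 8 bytes, alignment 2
x at 0 (size 2, align 2) → ends 2
score at 2 (size 1, align 1) → ends 3
pad 1 to align 4 for z
z at 4 (size 4, align 4) → ends 8
vy at 8 (size 1, align 1) → ends 9
pad 1 to align 2 for hp
hp at 10 (size 2, align 2) → ends 12
cooldown at 12 (size 4, align 4) → ends 16
y at 16 (size 12, align 4) → ends 28
vx at 28 (size 8, align 2) → ends 36
within Block: flags at 4
28 + 4 = 32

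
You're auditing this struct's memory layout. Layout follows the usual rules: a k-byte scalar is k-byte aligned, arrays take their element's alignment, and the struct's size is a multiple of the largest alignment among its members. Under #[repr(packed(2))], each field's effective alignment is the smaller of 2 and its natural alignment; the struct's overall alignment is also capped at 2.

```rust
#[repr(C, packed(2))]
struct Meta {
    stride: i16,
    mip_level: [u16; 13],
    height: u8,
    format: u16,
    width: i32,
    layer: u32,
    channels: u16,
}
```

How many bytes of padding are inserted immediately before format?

stride at 0 (size 2, align 2) → ends 2
mip_level at 2 (size 26, align 2) → ends 28
height at 28 (size 1, align 1) → ends 29
pad 1 to align 2 for format
format at 30 (size 2, align 2) → ends 32

1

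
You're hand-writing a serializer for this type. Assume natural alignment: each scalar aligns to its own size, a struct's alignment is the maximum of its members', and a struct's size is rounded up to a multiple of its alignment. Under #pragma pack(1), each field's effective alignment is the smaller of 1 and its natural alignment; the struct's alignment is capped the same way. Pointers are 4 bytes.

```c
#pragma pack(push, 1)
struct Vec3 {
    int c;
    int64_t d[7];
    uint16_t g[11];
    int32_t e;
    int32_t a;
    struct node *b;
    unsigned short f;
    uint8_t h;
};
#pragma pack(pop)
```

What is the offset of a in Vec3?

86

0..4  c  (4B, 1-aligned)
4..60  d  (56B, 1-aligned)
60..82  g  (22B, 1-aligned)
82..86  e  (4B, 1-aligned)
86..90  a  (4B, 1-aligned)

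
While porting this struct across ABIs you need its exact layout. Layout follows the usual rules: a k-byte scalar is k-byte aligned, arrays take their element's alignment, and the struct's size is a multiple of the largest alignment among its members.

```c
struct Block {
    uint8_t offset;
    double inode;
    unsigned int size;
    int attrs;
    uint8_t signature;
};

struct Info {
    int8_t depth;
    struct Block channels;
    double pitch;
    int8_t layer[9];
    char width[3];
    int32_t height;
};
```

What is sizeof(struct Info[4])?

256

Block: offset at 0 (size 1, align 1) → ends 1; pad 7 to align 8 for inode; inode at 8 (size 8, align 8) → ends 16; size at 16 (size 4, align 4) → ends 20; attrs at 20 (size 4, align 4) → ends 24; signature at 24 (size 1, align 1) → ends 25; tail pad 7 to reach multiple of 8; total 32 bytes, alignment 8
depth at 0 (size 1, align 1) → ends 1
pad 7 to align 8 for channels
channels at 8 (size 32, align 8) → ends 40
pitch at 40 (size 8, align 8) → ends 48
layer at 48 (size 9, align 1) → ends 57
width at 57 (size 3, align 1) → ends 60
height at 60 (size 4, align 4) → ends 64
total 64 bytes, alignment 8
array of 4: 4 × 64 = 256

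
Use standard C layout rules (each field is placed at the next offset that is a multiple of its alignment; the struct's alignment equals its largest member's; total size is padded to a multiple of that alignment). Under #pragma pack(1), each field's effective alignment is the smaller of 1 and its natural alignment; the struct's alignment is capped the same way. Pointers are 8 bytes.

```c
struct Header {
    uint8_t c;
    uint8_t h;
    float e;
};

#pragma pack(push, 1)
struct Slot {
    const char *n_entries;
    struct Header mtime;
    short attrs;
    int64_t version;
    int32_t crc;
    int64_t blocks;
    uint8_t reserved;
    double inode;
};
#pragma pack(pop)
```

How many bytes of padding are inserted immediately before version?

Header: 0..1  c  (1B, 1-aligned); 1..2  h  (1B, 1-aligned); 2..4  -- padding (2B); 4..8  e  (4B, 4-aligned); sizeof = 8, alignof = 4
0..8  n_entries  (8B, 1-aligned)
8..16  mtime  (8B, 1-aligned)
16..18  attrs  (2B, 1-aligned)
18..26  version  (8B, 1-aligned)

0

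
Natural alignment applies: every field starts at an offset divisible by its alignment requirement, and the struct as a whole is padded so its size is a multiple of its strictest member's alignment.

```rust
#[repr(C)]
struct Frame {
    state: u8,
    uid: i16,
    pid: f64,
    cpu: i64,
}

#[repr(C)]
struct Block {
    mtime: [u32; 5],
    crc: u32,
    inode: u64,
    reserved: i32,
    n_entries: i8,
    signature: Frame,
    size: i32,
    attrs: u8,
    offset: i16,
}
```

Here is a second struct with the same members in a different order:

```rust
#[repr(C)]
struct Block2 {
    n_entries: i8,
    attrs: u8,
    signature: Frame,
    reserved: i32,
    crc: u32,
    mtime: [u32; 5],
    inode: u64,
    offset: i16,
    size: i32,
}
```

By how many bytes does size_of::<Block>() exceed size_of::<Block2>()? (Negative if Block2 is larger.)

Frame: 0..1  state  (1B, 1-aligned); 1..2  -- padding (1B); 2..4  uid  (2B, 2-aligned); 4..8  -- padding (4B); 8..16  pid  (8B, 8-aligned); 16..24  cpu  (8B, 8-aligned); sizeof = 24, alignof = 8
0..20  mtime  (20B, 4-aligned)
20..24  crc  (4B, 4-aligned)
24..32  inode  (8B, 8-aligned)
32..36  reserved  (4B, 4-aligned)
36..37  n_entries  (1B, 1-aligned)
37..40  -- padding (3B)
40..64  signature  (24B, 8-aligned)
64..68  size  (4B, 4-aligned)
68..69  attrs  (1B, 1-aligned)
69..70  -- padding (1B)
70..72  offset  (2B, 2-aligned)
sizeof = 72, alignof = 8
— Block2 —
0..1  n_entries  (1B, 1-aligned)
1..2  attrs  (1B, 1-aligned)
2..8  -- padding (6B)
8..32  signature  (24B, 8-aligned)
32..36  reserved  (4B, 4-aligned)
36..40  crc  (4B, 4-aligned)
40..60  mtime  (20B, 4-aligned)
60..64  -- padding (4B)
64..72  inode  (8B, 8-aligned)
72..74  offset  (2B, 2-aligned)
74..76  -- padding (2B)
76..80  size  (4B, 4-aligned)
sizeof = 80, alignof = 8
72 − 80 = -8

-8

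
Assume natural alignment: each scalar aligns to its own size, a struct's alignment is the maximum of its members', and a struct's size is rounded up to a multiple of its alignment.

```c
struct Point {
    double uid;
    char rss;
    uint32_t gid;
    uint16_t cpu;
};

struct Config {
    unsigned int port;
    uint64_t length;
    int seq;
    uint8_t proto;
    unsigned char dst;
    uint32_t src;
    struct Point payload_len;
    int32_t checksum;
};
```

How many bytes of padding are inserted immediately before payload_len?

Point: uid at 0 (size 8, align 8) → ends 8; rss at 8 (size 1, align 1) → ends 9; pad 3 to align 4 for gid; gid at 12 (size 4, align 4) → ends 16; cpu at 16 (size 2, align 2) → ends 18; tail pad 6 to reach multiple of 8; total 24 bytes, alignment 8
port at 0 (size 4, align 4) → ends 4
pad 4 to align 8 for length
length at 8 (size 8, align 8) → ends 16
seq at 16 (size 4, align 4) → ends 20
proto at 20 (size 1, align 1) → ends 21
dst at 21 (size 1, align 1) → ends 22
pad 2 to align 4 for src
src at 24 (size 4, align 4) → ends 28
pad 4 to align 8 for payload_len
payload_len at 32 (size 24, align 8) → ends 56

4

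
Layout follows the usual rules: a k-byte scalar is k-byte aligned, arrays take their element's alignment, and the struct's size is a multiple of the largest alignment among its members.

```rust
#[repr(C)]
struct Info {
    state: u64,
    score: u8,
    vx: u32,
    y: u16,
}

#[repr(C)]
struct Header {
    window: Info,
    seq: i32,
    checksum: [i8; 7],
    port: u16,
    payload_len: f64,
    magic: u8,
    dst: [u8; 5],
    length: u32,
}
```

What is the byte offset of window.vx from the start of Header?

12

Info: 0..8  state  (8B, 8-aligned); 8..9  score  (1B, 1-aligned); 9..12  -- padding (3B); 12..16  vx  (4B, 4-aligned); 16..18  y  (2B, 2-aligned); 18..24  -- tail padding (6B); sizeof = 24, alignof = 8
0..24  window  (24B, 8-aligned)
within Info: vx at 12
0 + 12 = 12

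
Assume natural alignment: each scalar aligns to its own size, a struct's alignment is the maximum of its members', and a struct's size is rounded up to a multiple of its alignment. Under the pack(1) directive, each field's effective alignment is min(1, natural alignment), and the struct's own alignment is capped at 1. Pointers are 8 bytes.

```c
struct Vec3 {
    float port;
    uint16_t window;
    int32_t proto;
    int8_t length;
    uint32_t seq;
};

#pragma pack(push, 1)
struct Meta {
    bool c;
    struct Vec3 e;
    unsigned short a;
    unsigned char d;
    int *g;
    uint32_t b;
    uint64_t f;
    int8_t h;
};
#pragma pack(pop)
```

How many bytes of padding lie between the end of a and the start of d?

0

Vec3: 0..4  port  (4B, 4-aligned); 4..6  window  (2B, 2-aligned); 6..8  -- padding (2B); 8..12  proto  (4B, 4-aligned); 12..13  length  (1B, 1-aligned); 13..16  -- padding (3B); 16..20  seq  (4B, 4-aligned); sizeof = 20, alignof = 4
0..1  c  (1B, 1-aligned)
1..21  e  (20B, 1-aligned)
21..23  a  (2B, 1-aligned)
23..24  d  (1B, 1-aligned)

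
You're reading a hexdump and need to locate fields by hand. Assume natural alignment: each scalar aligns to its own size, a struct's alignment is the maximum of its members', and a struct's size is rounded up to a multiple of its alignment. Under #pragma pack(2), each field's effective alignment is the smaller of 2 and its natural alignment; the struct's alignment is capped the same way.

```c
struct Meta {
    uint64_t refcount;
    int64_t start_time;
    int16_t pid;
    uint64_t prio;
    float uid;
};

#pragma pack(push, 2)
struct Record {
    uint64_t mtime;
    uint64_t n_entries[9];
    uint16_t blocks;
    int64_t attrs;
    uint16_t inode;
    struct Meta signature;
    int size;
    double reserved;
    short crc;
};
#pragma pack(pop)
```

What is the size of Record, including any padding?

Meta: 0..8  refcount  (8B, 8-aligned); 8..16  start_time  (8B, 8-aligned); 16..18  pid  (2B, 2-aligned); 18..24  -- padding (6B); 24..32  prio  (8B, 8-aligned); 32..36  uid  (4B, 4-aligned); 36..40  -- tail padding (4B); sizeof = 40, alignof = 8
0..8  mtime  (8B, 2-aligned)
8..80  n_entries  (72B, 2-aligned)
80..82  blocks  (2B, 2-aligned)
82..90  attrs  (8B, 2-aligned)
90..92  inode  (2B, 2-aligned)
92..132  signature  (40B, 2-aligned)
132..136  size  (4B, 2-aligned)
136..144  reserved  (8B, 2-aligned)
144..146  crc  (2B, 2-aligned)
sizeof = 146, alignof = 2

146 bytes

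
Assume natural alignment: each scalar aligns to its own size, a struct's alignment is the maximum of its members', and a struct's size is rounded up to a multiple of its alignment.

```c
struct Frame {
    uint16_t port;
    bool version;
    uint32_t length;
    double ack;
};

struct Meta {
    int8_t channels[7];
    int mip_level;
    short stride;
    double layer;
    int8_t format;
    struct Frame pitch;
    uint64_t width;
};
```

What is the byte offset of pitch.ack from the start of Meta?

Frame: 0..2  port  (2B, 2-aligned); 2..3  version  (1B, 1-aligned); 3..4  -- padding (1B); 4..8  length  (4B, 4-aligned); 8..16  ack  (8B, 8-aligned); sizeof = 16, alignof = 8
0..7  channels  (7B, 1-aligned)
7..8  -- padding (1B)
8..12  mip_level  (4B, 4-aligned)
12..14  stride  (2B, 2-aligned)
14..16  -- padding (2B)
16..24  layer  (8B, 8-aligned)
24..25  format  (1B, 1-aligned)
25..32  -- padding (7B)
32..48  pitch  (16B, 8-aligned)
within Frame: ack at 8
32 + 8 = 40

40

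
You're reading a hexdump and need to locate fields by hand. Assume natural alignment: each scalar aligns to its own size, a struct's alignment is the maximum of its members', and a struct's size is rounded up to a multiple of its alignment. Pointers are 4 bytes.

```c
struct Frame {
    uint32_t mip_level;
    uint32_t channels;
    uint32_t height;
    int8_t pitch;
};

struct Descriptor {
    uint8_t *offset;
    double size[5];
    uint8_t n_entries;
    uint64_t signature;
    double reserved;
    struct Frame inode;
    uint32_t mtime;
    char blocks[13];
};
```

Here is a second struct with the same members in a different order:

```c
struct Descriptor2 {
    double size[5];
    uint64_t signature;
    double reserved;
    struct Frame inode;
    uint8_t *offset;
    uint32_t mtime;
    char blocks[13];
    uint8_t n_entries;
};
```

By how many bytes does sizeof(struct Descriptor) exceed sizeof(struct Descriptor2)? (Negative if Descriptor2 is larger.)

16

Frame: @0: mip_level [4B, align 4] → 4; @4: channels [4B, align 4] → 8; @8: height [4B, align 4] → 12; @12: pitch [1B, align 1] → 13; +3 tail pad (align 4); size 16, align 4
@0: offset [4B, align 4] → 4
+4 pad (align 8)
@8: size [40B, align 8] → 48
@48: n_entries [1B, align 1] → 49
+7 pad (align 8)
@56: signature [8B, align 8] → 64
@64: reserved [8B, align 8] → 72
@72: inode [16B, align 4] → 88
@88: mtime [4B, align 4] → 92
@92: blocks [13B, align 1] → 105
+7 tail pad (align 8)
size 112, align 8
— Descriptor2 —
@0: size [40B, align 8] → 40
@40: signature [8B, align 8] → 48
@48: reserved [8B, align 8] → 56
@56: inode [16B, align 4] → 72
@72: offset [4B, align 4] → 76
@76: mtime [4B, align 4] → 80
@80: blocks [13B, align 1] → 93
@93: n_entries [1B, align 1] → 94
+2 tail pad (align 8)
size 96, align 8
112 − 96 = 16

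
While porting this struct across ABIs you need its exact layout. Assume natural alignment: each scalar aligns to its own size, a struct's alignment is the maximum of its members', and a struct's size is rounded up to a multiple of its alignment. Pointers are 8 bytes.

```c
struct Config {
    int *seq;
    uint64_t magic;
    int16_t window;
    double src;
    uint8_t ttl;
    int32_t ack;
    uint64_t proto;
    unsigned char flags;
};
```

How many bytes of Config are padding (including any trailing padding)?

seq at 0 (size 8, align 8) → ends 8
magic at 8 (size 8, align 8) → ends 16
window at 16 (size 2, align 2) → ends 18
pad 6 to align 8 for src
src at 24 (size 8, align 8) → ends 32
ttl at 32 (size 1, align 1) → ends 33
pad 3 to align 4 for ack
ack at 36 (size 4, align 4) → ends 40
proto at 40 (size 8, align 8) → ends 48
flags at 48 (size 1, align 1) → ends 49
tail pad 7 to reach multiple of 8
total 56 bytes, alignment 8
data bytes 40, size 56 → padding 16

16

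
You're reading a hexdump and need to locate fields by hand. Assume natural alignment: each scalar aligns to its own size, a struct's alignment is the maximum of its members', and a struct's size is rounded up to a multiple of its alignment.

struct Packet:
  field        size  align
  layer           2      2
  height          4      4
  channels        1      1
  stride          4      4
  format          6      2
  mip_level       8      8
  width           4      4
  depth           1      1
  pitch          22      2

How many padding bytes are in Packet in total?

12

@0: layer [2B, align 2] → 2
+2 pad (align 4)
@4: height [4B, align 4] → 8
@8: channels [1B, align 1] → 9
+3 pad (align 4)
@12: stride [4B, align 4] → 16
@16: format [6B, align 2] → 22
+2 pad (align 8)
@24: mip_level [8B, align 8] → 32
@32: width [4B, align 4] → 36
@36: depth [1B, align 1] → 37
+1 pad (align 2)
@38: pitch [22B, align 2] → 60
+4 tail pad (align 8)
size 64, align 8
data bytes 52, size 64 → padding 12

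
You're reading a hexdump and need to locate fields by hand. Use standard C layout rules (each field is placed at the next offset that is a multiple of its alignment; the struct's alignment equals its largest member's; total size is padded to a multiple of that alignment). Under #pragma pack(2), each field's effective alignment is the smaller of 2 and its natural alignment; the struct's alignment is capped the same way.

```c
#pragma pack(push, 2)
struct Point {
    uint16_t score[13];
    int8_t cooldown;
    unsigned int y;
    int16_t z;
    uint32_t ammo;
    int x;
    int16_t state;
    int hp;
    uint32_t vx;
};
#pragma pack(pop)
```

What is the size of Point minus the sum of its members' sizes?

1

0..26  score  (26B, 2-aligned)
26..27  cooldown  (1B, 1-aligned)
27..28  -- padding (1B)
28..32  y  (4B, 2-aligned)
32..34  z  (2B, 2-aligned)
34..38  ammo  (4B, 2-aligned)
38..42  x  (4B, 2-aligned)
42..44  state  (2B, 2-aligned)
44..48  hp  (4B, 2-aligned)
48..52  vx  (4B, 2-aligned)
sizeof = 52, alignof = 2
data bytes 51, size 52 → padding 1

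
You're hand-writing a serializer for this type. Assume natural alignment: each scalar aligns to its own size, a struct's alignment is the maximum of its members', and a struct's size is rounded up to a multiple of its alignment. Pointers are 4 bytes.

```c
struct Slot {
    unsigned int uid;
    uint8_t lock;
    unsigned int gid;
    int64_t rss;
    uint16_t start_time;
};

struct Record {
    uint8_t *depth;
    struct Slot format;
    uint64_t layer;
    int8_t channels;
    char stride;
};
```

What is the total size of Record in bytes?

56 bytes

Slot: @0: uid [4B, align 4] → 4; @4: lock [1B, align 1] → 5; +3 pad (align 4); @8: gid [4B, align 4] → 12; +4 pad (align 8); @16: rss [8B, align 8] → 24; @24: start_time [2B, align 2] → 26; +6 tail pad (align 8); size 32, align 8
@0: depth [4B, align 4] → 4
+4 pad (align 8)
@8: format [32B, align 8] → 40
@40: layer [8B, align 8] → 48
@48: channels [1B, align 1] → 49
@49: stride [1B, align 1] → 50
+6 tail pad (align 8)
size 56, align 8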